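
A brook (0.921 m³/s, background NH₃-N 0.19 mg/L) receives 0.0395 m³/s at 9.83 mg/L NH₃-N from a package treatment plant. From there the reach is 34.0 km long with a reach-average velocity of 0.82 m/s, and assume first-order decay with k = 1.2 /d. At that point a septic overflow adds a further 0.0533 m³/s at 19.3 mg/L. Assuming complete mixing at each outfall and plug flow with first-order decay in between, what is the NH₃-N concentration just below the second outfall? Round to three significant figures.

Conservation of mass: C = (0.9210·0.1900 + 0.03950·9.830) / 0.9605 = 0.5633/0.9605 = 0.5864 mg/L; combined flow 0.9605 m³/s.
Travel time t = 34.0·1000 / 0.82 = 41460 s = 11.52 h.
Decay over the reach: 0.5864·exp(−kt) = 0.5864·0.5622 = 0.3297 mg/L.
Second outfall: C = (0.9605·0.3297 + 0.05330·19.30)/1.014 = 1.327 mg/L.

1.33 mg/L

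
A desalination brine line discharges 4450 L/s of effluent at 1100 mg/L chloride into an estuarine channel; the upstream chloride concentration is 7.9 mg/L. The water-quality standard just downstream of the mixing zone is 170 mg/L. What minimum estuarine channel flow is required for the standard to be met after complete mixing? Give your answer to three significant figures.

Set C_mix = 170: (Q·7.900 + 4450·1100) / (Q + 4450) = 170
→ Q = 4450·(1100 − 170)/(170 − 7.900) = 25530 L/s.

25500 L/s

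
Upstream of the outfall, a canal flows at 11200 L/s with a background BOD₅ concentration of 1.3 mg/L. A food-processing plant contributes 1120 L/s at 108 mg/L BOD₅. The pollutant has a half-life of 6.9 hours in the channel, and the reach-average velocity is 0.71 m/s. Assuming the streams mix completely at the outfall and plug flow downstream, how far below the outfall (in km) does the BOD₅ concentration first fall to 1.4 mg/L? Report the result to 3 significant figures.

After mixing, C = (11200·1.300 + 1120·108.0) / 12320 = 135500/12320 = 11.00 mg/L.
Half-life 6.9 h → k = ln 2 / 6.9 = 0.1005 h⁻¹ = 2.411 d⁻¹.
Set 11.00·exp(−k·t) = 1.4 → t = ln(11.00/1.4)/k = 73870 s = 20.52 h.
Distance = v·t = 0.71·73870 = 52450 m = 52.45 km.

52.5 km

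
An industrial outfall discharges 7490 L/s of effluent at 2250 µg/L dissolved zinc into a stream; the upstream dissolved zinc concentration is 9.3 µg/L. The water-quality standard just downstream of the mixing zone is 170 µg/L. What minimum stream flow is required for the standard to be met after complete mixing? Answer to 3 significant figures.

Set C_mix = 170: (Q·9.300 + 7490·2250) / (Q + 7490) = 170
→ Q = 7490·(2250 − 170)/(170 − 9.300) = 96950 L/s.

96900 L/s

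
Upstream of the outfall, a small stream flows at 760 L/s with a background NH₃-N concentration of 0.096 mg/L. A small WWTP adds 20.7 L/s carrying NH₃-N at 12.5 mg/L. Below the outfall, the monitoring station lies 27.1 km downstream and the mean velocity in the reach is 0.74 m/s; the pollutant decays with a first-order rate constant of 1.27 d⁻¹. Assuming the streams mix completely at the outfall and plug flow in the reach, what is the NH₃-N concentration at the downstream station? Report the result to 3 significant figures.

0.248 mg/L

Conservation of mass: C = (760.0·0.09600 + 20.70·12.50) / 780.7 = 331.7/780.7 = 0.4249 mg/L.
Travel time t = 27.1·1000 / 0.74 = 36620 s = 10.17 h.
After decay, C = 0.4249 × e^(−kt) = 0.4249 × 0.5837 = 0.2480 mg/L.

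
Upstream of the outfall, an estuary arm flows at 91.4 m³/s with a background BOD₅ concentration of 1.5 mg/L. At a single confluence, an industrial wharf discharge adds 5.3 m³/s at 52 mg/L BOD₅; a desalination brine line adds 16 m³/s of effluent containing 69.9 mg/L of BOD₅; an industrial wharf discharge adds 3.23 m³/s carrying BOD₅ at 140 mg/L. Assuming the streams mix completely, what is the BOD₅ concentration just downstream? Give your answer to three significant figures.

17.1 mg/L

Flow-weighted average: C = (91.40·1.500 + 5.300·52.00 + 16.00·69.90 + 3.230·140.0) / 115.9 = 1983/115.9 = 17.11 mg/L.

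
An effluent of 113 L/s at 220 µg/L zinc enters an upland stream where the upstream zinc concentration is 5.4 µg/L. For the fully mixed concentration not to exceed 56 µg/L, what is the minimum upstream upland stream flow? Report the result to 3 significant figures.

Set C_mix = 56: (Q·5.400 + 113.0·220.0) / (Q + 113.0) = 56
→ Q = 113.0·(220.0 − 56)/(56 − 5.400) = 366.2 L/s.

366 L/s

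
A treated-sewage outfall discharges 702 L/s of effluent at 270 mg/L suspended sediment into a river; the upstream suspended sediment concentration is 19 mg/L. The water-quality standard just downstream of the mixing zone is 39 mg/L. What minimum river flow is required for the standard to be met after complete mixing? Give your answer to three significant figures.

8110 L/s

Set C_mix = 39: (Q·19.00 + 702.0·270.0) / (Q + 702.0) = 39
→ Q = 702.0·(270.0 − 39)/(39 − 19.00) = 8108 L/s.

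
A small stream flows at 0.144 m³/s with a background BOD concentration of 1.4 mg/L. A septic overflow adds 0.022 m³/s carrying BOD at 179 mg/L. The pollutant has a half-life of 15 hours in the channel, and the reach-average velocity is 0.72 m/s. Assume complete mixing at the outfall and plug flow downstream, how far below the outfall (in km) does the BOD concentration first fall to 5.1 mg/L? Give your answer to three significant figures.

89.0 km

After mixing, C = (0.1440·1.400 + 0.02200·179.0) / 0.1660 = 4.140/0.1660 = 24.94 mg/L.
Half-life 15 h → k = ln 2 / 15 = 0.04621 h⁻¹ = 1.109 d⁻¹.
Set 24.94·exp(−k·t) = 5.1 → t = ln(24.94/5.1)/k = 123600 s = 34.35 h.
Distance = v·t = 0.72·123600 = 89030 m = 89.03 km.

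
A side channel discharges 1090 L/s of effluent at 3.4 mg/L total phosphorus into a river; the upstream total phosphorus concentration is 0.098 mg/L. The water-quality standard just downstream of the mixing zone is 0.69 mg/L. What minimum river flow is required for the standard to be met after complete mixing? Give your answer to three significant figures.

4990 L/s

Set C_mix = 0.69: (Q·0.09800 + 1090·3.400) / (Q + 1090) = 0.69
→ Q = 1090·(3.400 − 0.69)/(0.69 − 0.09800) = 4990 L/s.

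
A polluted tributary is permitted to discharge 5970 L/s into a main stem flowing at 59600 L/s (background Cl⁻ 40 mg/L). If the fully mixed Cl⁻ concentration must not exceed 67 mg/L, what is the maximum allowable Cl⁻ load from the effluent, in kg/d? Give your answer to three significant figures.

Mass balance at the limit: 59600·40.00 + 5970·Cₑ = 65570·67 → Cₑ = 336.5 mg/L.
5970 L/s = 5.970 m³/s. Load = 5.970 m³/s × 336.5 g/m³ × 86 400 s/d = 173600 kg/d.

174000 kg/d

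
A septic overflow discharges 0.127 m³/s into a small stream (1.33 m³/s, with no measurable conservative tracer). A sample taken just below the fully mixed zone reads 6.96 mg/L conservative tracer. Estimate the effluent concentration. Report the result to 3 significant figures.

79.8 mg/L

Mass balance: 1.330·0 + 0.1270·Cₑ = 1.457·6.960
→ Cₑ = (1.457·6.960 − 1.330·0) / 0.1270 = 79.85 mg/L.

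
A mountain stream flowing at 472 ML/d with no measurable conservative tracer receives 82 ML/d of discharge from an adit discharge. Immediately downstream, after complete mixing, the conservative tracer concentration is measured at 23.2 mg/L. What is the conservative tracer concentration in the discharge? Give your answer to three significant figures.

Mass balance: 472.0·0 + 82.00·Cₑ = 554.0·23.20
→ Cₑ = (554.0·23.20 − 472.0·0) / 82.00 = 156.7 mg/L.

157 mg/L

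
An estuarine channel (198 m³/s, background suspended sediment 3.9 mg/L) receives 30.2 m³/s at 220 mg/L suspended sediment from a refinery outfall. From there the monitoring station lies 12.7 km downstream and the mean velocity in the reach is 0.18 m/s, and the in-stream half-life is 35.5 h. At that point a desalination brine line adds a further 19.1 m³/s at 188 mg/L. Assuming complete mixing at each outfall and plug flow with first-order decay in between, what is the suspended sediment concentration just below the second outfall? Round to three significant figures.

Mixed concentration C = ΣQC/ΣQ = (198.0·3.900 + 30.20·220.0) / 228.2 = 7416/228.2 = 32.50 mg/L; combined flow 228.2 m³/s.
Travel time t = 12.7·1000 / 0.18 = 70560 s = 19.60 h.
Half-life 35.5 h → k = ln 2 / 35.5 = 0.01953 h⁻¹ = 0.4686 d⁻¹.
Decay over the reach: 32.50·exp(−kt) = 32.50·0.6820 = 22.17 mg/L.
Second outfall: C = (228.2·22.17 + 19.10·188.0)/247.3 = 34.97 mg/L.

35.0 mg/L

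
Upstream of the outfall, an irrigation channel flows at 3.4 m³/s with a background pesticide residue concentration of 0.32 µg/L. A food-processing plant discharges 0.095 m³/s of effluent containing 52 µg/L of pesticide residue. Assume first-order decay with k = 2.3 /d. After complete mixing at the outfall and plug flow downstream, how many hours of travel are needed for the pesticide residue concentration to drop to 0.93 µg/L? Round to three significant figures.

Mass balance: C = (3.400·0.3200 + 0.09500·52.00) / 3.495 = 6.028/3.495 = 1.725 µg/L.
1.725·exp(−k·t) = 0.93 → t = ln(1.725/0.93)/k = 23200 s = 6.445 h.

6.45 h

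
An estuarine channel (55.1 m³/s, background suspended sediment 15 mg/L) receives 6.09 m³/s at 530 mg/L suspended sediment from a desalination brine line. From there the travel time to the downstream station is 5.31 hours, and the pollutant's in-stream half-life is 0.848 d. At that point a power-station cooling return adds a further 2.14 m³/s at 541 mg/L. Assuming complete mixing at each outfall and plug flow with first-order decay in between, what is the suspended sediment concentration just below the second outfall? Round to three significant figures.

71.7 mg/L

Conservation of mass: C = (55.10·15.00 + 6.090·530.0) / 61.19 = 4054/61.19 = 66.26 mg/L; combined flow 61.19 m³/s.
Half-life 0.848 d → k = ln 2 / 0.848 = 0.8174 d⁻¹.
First-order decay: C = 66.26·exp(−k·t) = 66.26·0.8346 = 55.29 mg/L.
Second outfall: C = (61.19·55.29 + 2.140·541.0)/63.33 = 71.71 mg/L.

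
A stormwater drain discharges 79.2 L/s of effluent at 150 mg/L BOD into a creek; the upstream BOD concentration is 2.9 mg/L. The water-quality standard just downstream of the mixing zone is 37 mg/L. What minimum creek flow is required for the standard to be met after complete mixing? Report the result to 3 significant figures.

Set C_mix = 37: (Q·2.900 + 79.20·150.0) / (Q + 79.20) = 37
→ Q = 79.20·(150.0 − 37)/(37 − 2.900) = 262.5 L/s.

262 L/s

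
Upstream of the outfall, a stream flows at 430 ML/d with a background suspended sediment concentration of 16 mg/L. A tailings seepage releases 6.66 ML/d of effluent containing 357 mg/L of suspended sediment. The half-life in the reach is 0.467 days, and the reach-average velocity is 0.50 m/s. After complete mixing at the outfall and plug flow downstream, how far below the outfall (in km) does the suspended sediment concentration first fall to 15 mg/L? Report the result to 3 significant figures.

10.1 km

Mixed concentration C = ΣQC/ΣQ = (430.0·16.00 + 6.660·357.0) / 436.7 = 9258/436.7 = 21.20 mg/L.
Half-life 0.467 d → k = ln 2 / 0.467 = 1.484 d⁻¹.
Set 21.20·exp(−k·t) = 15 → t = ln(21.20/15)/k = 20140 s = 5.595 h.
Distance = v·t = 0.50·20140 = 10070 m = 10.07 km.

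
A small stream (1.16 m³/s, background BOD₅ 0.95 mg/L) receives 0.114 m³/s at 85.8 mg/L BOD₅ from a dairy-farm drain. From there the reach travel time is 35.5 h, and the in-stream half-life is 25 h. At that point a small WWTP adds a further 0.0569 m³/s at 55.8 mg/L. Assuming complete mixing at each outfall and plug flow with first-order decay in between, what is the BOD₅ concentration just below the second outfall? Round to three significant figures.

Mass balance: C = (1.160·0.9500 + 0.1140·85.80) / 1.274 = 10.88/1.274 = 8.543 mg/L; combined flow 1.274 m³/s.
Half-life 25 h → k = ln 2 / 25 = 0.02773 h⁻¹ = 0.6654 d⁻¹.
Decay over the reach: 8.543·exp(−kt) = 8.543·0.3737 = 3.192 mg/L.
Second outfall: C = (1.274·3.192 + 0.05690·55.80)/1.331 = 5.442 mg/L.

5.44 mg/L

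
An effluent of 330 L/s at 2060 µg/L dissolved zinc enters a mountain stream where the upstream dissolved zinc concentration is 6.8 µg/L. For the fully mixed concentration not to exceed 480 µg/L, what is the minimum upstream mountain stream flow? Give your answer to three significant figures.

Set C_mix = 480: (Q·6.800 + 330.0·2060) / (Q + 330.0) = 480
→ Q = 330.0·(2060 − 480)/(480 − 6.800) = 1102 L/s.

1100 L/s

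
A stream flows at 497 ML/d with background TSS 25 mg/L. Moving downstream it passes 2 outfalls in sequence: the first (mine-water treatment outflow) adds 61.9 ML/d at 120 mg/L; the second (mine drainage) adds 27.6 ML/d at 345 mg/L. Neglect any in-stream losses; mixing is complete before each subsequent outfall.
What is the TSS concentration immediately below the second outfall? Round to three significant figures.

50.1 mg/L

Below outfall 1: Q → 558.9 ML/d, C = (497.0·25.00 + 61.90·120.0)/558.9 = 35.52 mg/L.
Below outfall 2: Q → 586.5 ML/d, C = (558.9·35.52 + 27.60·345.0)/586.5 = 50.09 mg/L.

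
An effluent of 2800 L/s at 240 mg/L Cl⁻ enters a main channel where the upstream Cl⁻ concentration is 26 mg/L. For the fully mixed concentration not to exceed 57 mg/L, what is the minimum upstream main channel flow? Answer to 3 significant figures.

Set C_mix = 57: (Q·26.00 + 2800·240.0) / (Q + 2800) = 57
→ Q = 2800·(240.0 − 57)/(57 − 26.00) = 16530 L/s.

16500 L/s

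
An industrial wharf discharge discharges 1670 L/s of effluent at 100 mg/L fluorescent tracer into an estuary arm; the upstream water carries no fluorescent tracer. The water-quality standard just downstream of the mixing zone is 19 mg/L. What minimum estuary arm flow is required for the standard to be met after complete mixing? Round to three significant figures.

Set C_mix = 19: (Q·0 + 1670·100.0) / (Q + 1670) = 19
→ Q = 1670·(100.0 − 19)/(19 − 0) = 7119 L/s.

7120 L/s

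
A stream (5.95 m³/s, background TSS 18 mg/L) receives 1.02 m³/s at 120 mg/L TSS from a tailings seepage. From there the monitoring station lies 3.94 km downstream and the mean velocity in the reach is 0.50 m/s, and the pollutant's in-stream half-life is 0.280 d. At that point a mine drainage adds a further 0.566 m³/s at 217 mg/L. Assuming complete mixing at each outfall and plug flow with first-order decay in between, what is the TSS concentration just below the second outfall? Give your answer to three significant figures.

40.6 mg/L

Mass balance: C = (5.950·18.00 + 1.020·120.0) / 6.970 = 229.5/6.970 = 32.93 mg/L; combined flow 6.970 m³/s.
Travel time t = 3.94·1000 / 0.50 = 7880 s = 2.189 h.
Half-life 0.280 d → k = ln 2 / 0.280 = 2.476 d⁻¹.
Applying C = C₀e^(−kt): 32.93 × 0.7979 = 26.27 mg/L.
At the second outfall, C = (6.970·26.27 + 0.5660·217.0) / (6.970 + 0.5660) = 40.60 mg/L.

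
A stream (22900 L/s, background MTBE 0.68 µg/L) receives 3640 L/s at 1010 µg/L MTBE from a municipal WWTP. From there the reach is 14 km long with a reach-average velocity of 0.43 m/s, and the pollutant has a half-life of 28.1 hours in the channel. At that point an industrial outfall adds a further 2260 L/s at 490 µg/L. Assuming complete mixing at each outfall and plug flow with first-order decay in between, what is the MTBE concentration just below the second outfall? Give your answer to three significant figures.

Flow-weighted average: C = (22900·0.6800 + 3640·1010) / 26540 = 3692000/26540 = 139.1 µg/L; combined flow 26540 L/s.
Travel time t = 14·1000 / 0.43 = 32560 s = 9.044 h.
Half-life 28.1 h → k = ln 2 / 28.1 = 0.02467 h⁻¹ = 0.5920 d⁻¹.
After decay, C = 139.1 × e^(−kt) = 139.1 × 0.8000 = 111.3 µg/L.
At the second outfall, C = (26540·111.3 + 2260·490.0) / (26540 + 2260) = 141.0 µg/L.

141 µg/L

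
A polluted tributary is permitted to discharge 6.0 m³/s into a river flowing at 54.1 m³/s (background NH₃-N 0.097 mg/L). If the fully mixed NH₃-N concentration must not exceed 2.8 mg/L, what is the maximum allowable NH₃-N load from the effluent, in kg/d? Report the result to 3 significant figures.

14100 kg/d

Mass balance at the limit: 54.10·0.09700 + 6.000·Cₑ = 60.10·2.8 → Cₑ = 27.17 mg/L.
Load = 6.000 m³/s × 27.17 g/m³ × 86 400 s/d = 14090 kg/d.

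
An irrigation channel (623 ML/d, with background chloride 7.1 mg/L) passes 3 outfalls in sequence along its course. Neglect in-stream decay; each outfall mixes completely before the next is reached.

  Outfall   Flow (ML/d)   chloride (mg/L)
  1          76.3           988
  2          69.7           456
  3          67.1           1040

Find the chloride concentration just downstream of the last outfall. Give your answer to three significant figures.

Outfall 1: combined Q = 699.3 ML/d; C = (623.0·7.100 + 76.30·988.0)/699.3 = 114.1 mg/L.
Outfall 2: combined Q = 769.0 ML/d; C = (699.3·114.1 + 69.70·456.0)/769.0 = 145.1 mg/L.
Outfall 3: combined Q = 836.1 ML/d; C = (769.0·145.1 + 67.10·1040)/836.1 = 216.9 mg/L.

217 mg/L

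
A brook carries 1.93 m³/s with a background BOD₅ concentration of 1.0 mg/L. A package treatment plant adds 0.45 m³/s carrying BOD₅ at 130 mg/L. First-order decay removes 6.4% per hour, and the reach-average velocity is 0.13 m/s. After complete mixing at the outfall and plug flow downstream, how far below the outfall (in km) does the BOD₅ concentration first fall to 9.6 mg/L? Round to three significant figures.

6.88 km

After mixing, C = (1.930·1.000 + 0.4500·130.0) / 2.380 = 60.43/2.380 = 25.39 mg/L.
6.4%/h lost → k = −ln(1 − 0.064) = 0.06614 h⁻¹.
Set 25.39·exp(−k·t) = 9.6 → t = ln(25.39/9.6)/k = 52940 s = 14.71 h.
Distance = v·t = 0.13·52940 = 6882 m = 6.882 km.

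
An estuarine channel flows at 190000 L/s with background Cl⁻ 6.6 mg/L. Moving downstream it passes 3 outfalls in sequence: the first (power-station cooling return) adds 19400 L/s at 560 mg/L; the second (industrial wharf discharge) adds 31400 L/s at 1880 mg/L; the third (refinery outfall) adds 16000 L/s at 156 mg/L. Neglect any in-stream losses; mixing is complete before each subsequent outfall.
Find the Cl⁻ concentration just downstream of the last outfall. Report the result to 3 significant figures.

287 mg/L

Outfall 1: combined Q = 209400 L/s; C = (190000·6.600 + 19400·560.0)/209400 = 57.87 mg/L.
Outfall 2: combined Q = 240800 L/s; C = (209400·57.87 + 31400·1880)/240800 = 295.5 mg/L.
Outfall 3: combined Q = 256800 L/s; C = (240800·295.5 + 16000·156.0)/256800 = 286.8 mg/L.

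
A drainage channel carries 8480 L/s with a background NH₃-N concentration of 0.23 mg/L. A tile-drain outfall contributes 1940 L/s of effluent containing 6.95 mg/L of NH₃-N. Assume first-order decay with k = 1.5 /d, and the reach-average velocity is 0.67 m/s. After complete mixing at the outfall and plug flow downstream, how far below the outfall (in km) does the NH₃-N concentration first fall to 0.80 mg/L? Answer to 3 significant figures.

Conservation of mass: C = (8480·0.2300 + 1940·6.950) / 10420 = 15430/10420 = 1.481 mg/L.
Set 1.481·exp(−k·t) = 0.80 → t = ln(1.481/0.80)/k = 35480 s = 9.855 h.
Distance = v·t = 0.67·35480 = 23770 m = 23.77 km.

23.8 km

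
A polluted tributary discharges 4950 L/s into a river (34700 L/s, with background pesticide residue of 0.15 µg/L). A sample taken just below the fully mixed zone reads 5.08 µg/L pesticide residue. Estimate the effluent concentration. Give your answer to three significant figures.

39.6 µg/L

Mass balance: 34700·0.1500 + 4950·Cₑ = 39650·5.080
→ Cₑ = (39650·5.080 − 34700·0.1500) / 4950 = 39.64 µg/L.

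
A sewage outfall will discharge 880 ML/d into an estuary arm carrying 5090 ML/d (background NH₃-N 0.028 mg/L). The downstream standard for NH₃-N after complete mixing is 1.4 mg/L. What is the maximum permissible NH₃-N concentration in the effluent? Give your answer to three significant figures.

At the limit, (Qr·Cr + Qe·Cₑ)/(Qr + Qe) = 1.4:
Cₑ = (5970·1.4 − 5090·0.02800) / 880.0 = 9.336 mg/L.

9.34 mg/L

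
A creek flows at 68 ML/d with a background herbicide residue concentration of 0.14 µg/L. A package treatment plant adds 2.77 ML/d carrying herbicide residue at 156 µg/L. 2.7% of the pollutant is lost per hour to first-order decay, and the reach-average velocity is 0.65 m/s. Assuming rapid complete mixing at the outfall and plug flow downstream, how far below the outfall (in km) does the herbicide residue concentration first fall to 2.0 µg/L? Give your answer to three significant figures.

Mass balance: C = (68.00·0.1400 + 2.770·156.0) / 70.77 = 441.6/70.77 = 6.240 µg/L.
2.7%/h lost → k = −ln(1 − 0.027) = 0.02737 h⁻¹.
Set 6.240·exp(−k·t) = 2.0 → t = ln(6.240/2.0)/k = 149700 s = 41.57 h.
Distance = v·t = 0.65·149700 = 97280 m = 97.28 km.

97.3 km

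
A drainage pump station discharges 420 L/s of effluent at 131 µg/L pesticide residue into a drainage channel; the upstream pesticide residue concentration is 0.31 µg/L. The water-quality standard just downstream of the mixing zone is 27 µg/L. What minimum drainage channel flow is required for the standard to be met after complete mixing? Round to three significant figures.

Set C_mix = 27: (Q·0.3100 + 420.0·131.0) / (Q + 420.0) = 27
→ Q = 420.0·(131.0 − 27)/(27 − 0.3100) = 1637 L/s.

1640 L/s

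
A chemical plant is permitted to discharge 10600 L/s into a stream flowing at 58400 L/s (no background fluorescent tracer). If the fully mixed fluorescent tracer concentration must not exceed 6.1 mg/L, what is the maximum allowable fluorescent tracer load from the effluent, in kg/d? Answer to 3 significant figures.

36400 kg/d

Mass balance at the limit: 58400·0 + 10600·Cₑ = 69000·6.1 → Cₑ = 39.71 mg/L.
10600 L/s = 10.60 m³/s. Load = 10.60 m³/s × 39.71 g/m³ × 86 400 s/d = 36370 kg/d.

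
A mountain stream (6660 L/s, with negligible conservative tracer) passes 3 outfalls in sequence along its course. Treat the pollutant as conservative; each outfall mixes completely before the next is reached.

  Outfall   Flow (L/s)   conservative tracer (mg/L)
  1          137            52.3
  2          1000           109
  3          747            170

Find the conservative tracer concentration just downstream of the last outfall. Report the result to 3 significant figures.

28.5 mg/L

Outfall 1: combined Q = 6797 L/s; C = (6660·0 + 137.0·52.30)/6797 = 1.054 mg/L.
Outfall 2: combined Q = 7797 L/s; C = (6797·1.054 + 1000·109.0)/7797 = 14.90 mg/L.
Outfall 3: combined Q = 8544 L/s; C = (7797·14.90 + 747.0·170.0)/8544 = 28.46 mg/L.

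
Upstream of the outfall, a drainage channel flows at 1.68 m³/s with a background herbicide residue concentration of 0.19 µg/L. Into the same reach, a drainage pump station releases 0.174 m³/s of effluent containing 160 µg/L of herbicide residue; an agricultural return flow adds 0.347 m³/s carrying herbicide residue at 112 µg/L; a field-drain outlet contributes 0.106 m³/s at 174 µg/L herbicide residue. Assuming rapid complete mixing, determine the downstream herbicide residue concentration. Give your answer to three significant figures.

Conservation of mass: C = (1.680·0.1900 + 0.1740·160.0 + 0.3470·112.0 + 0.1060·174.0) / 2.307 = 85.47/2.307 = 37.05 µg/L.

37.0 µg/L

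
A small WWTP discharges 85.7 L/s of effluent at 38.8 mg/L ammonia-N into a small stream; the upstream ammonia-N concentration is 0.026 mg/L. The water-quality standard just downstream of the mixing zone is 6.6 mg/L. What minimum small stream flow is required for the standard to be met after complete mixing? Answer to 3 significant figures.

420 L/s

Set C_mix = 6.6: (Q·0.02600 + 85.70·38.80) / (Q + 85.70) = 6.6
→ Q = 85.70·(38.80 − 6.6)/(6.6 − 0.02600) = 419.8 L/s.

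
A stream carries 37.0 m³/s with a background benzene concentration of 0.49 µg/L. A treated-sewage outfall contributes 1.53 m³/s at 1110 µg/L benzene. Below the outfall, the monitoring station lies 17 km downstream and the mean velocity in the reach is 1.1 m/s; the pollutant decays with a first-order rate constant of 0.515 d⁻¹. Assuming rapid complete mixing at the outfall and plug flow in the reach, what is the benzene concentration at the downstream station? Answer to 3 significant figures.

40.6 µg/L

Mixed concentration C = ΣQC/ΣQ = (37.00·0.4900 + 1.530·1110) / 38.53 = 1716/38.53 = 44.55 µg/L.
Travel time t = 17·1000 / 1.1 = 15450 s = 4.293 h.
Applying C = C₀e^(−kt): 44.55 × 0.9120 = 40.63 µg/L.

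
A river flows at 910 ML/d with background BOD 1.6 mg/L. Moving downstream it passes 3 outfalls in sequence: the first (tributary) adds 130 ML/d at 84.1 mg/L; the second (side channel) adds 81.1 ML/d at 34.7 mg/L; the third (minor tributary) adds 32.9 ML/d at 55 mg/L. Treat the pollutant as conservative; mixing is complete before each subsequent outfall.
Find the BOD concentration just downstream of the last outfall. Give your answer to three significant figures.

14.7 mg/L

After outfall 1: Q = 910.0 + 130.0 = 1040 ML/d; C = (910.0·1.600 + 130.0·84.10)/1040 = 11.91 mg/L.
After outfall 2: Q = 1040 + 81.10 = 1121 ML/d; C = (1040·11.91 + 81.10·34.70)/1121 = 13.56 mg/L.
After outfall 3: Q = 1121 + 32.90 = 1154 ML/d; C = (1121·13.56 + 32.90·55.00)/1154 = 14.74 mg/L.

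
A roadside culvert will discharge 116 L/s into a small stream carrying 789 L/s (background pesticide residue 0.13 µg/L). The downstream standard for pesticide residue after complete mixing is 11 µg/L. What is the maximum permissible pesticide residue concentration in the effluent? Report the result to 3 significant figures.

At the limit, (Qr·Cr + Qe·Cₑ)/(Qr + Qe) = 11:
Cₑ = (905.0·11 − 789.0·0.1300) / 116.0 = 84.93 µg/L.

84.9 µg/L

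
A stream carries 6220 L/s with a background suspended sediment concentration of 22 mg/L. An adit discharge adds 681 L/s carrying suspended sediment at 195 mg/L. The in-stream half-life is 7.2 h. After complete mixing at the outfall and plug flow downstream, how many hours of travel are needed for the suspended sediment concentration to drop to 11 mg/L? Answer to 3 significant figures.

Mass balance: C = (6220·22.00 + 681.0·195.0) / 6901 = 269600/6901 = 39.07 mg/L.
Half-life 7.2 h → k = ln 2 / 7.2 = 0.09627 h⁻¹ = 2.310 d⁻¹.
39.07·exp(−k·t) = 11 → t = ln(39.07/11)/k = 47400 s = 13.17 h.

13.2 h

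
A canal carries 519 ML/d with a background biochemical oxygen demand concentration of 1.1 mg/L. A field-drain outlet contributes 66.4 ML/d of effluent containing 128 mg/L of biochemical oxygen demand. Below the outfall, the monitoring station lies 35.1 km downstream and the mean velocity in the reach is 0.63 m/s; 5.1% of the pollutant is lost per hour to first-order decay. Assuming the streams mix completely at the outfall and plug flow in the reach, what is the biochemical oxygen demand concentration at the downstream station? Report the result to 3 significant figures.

Mixed concentration C = ΣQC/ΣQ = (519.0·1.100 + 66.40·128.0) / 585.4 = 9070/585.4 = 15.49 mg/L.
Travel time t = 35.1·1000 / 0.63 = 55710 s = 15.48 h.
5.1%/h lost → k = −ln(1 − 0.051) = 0.05235 h⁻¹.
First-order decay: C = 15.49·exp(−k·t) = 15.49·0.4448 = 6.892 mg/L.

6.89 mg/L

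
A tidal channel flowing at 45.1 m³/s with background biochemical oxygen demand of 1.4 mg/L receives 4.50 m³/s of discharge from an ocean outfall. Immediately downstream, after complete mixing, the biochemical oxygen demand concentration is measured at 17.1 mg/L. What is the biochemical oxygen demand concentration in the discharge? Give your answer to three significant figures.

Mass balance: 45.10·1.400 + 4.500·Cₑ = 49.60·17.10
→ Cₑ = (49.60·17.10 − 45.10·1.400) / 4.500 = 174.4 mg/L.

174 mg/L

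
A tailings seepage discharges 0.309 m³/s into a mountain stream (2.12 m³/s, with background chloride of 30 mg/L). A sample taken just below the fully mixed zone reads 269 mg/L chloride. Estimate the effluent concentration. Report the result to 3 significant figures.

1910 mg/L

Mass balance: 2.120·30.00 + 0.3090·Cₑ = 2.429·269.0
→ Cₑ = (2.429·269.0 − 2.120·30.00) / 0.3090 = 1909 mg/L.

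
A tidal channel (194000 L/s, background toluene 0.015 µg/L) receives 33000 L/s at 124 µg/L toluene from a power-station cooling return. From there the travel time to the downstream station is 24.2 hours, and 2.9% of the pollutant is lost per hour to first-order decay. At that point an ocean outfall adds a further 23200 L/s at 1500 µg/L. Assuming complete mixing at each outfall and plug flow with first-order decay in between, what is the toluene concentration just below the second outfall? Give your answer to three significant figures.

Flow-weighted average: C = (194000·0.01500 + 33000·124.0) / 227000 = 4095000/227000 = 18.04 µg/L; combined flow 227000 L/s.
2.9%/h lost → k = −ln(1 − 0.029) = 0.02943 h⁻¹.
First-order decay: C = 18.04·exp(−k·t) = 18.04·0.4906 = 8.850 µg/L.
At the second outfall, C = (227000·8.850 + 23200·1500) / (227000 + 23200) = 147.1 µg/L.

147 µg/L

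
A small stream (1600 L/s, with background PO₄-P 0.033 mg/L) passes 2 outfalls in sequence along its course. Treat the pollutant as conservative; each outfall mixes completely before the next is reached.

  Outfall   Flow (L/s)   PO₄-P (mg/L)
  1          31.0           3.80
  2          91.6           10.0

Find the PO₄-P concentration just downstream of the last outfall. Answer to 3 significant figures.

0.631 mg/L

After outfall 1: Q = 1600 + 31.00 = 1631 L/s; C = (1600·0.03300 + 31.00·3.800)/1631 = 0.1046 mg/L.
After outfall 2: Q = 1631 + 91.60 = 1723 L/s; C = (1631·0.1046 + 91.60·10.00)/1723 = 0.6308 mg/L.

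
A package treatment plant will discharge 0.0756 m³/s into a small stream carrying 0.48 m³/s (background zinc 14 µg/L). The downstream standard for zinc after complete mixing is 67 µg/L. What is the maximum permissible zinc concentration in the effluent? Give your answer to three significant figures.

At the limit, (Qr·Cr + Qe·Cₑ)/(Qr + Qe) = 67:
Cₑ = (0.5556·67 − 0.4800·14.00) / 0.07560 = 403.5 µg/L.

404 µg/L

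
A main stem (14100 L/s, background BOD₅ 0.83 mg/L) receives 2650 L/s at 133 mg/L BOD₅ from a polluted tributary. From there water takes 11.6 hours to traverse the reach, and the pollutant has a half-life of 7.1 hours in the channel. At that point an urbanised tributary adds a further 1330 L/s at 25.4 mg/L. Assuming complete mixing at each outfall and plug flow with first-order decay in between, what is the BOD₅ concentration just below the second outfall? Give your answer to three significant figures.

8.36 mg/L

Flow-weighted average: C = (14100·0.8300 + 2650·133.0) / 16750 = 364200/16750 = 21.74 mg/L; combined flow 16750 L/s.
Half-life 7.1 h → k = ln 2 / 7.1 = 0.09763 h⁻¹ = 2.343 d⁻¹.
First-order decay: C = 21.74·exp(−k·t) = 21.74·0.3222 = 7.006 mg/L.
At the second outfall, C = (16750·7.006 + 1330·25.40) / (16750 + 1330) = 8.359 mg/L.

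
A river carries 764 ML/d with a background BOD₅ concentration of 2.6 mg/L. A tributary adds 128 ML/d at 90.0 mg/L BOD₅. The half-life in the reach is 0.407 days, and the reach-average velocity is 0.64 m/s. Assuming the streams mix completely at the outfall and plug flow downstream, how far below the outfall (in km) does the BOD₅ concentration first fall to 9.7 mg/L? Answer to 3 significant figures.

Flow-weighted average: C = (764.0·2.600 + 128.0·90.00) / 892.0 = 13510/892.0 = 15.14 mg/L.
Half-life 0.407 d → k = ln 2 / 0.407 = 1.703 d⁻¹.
Set 15.14·exp(−k·t) = 9.7 → t = ln(15.14/9.7)/k = 22590 s = 6.276 h.
Distance = v·t = 0.64·22590 = 14460 m = 14.46 km.

14.5 km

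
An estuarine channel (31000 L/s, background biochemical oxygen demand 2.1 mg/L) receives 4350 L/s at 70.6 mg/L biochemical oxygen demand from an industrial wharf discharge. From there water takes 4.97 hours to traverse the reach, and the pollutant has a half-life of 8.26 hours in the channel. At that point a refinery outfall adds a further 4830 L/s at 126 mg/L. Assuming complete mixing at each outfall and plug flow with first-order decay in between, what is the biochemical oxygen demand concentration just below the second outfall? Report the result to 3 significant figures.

Mass balance: C = (31000·2.100 + 4350·70.60) / 35350 = 372200/35350 = 10.53 mg/L; combined flow 35350 L/s.
Half-life 8.26 h → k = ln 2 / 8.26 = 0.08392 h⁻¹ = 2.014 d⁻¹.
First-order decay: C = 10.53·exp(−k·t) = 10.53·0.6590 = 6.939 mg/L.
Second outfall: C = (35350·6.939 + 4830·126.0)/40180 = 21.25 mg/L.

21.3 mg/L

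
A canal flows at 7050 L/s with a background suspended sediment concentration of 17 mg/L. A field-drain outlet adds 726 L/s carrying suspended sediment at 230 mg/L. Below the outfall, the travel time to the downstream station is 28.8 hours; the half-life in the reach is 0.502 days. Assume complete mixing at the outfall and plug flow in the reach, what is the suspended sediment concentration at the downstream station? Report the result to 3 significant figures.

Conservation of mass: C = (7050·17.00 + 726.0·230.0) / 7776 = 286800/7776 = 36.89 mg/L.
Half-life 0.502 d → k = ln 2 / 0.502 = 1.381 d⁻¹.
First-order decay: C = 36.89·exp(−k·t) = 36.89·0.1907 = 7.035 mg/L.

7.04 mg/L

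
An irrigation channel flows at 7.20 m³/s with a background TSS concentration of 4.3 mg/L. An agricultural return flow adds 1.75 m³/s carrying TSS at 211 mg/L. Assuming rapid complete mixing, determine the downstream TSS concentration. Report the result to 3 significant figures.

44.7 mg/L

Conservation of mass: C = (7.200·4.300 + 1.750·211.0) / 8.950 = 400.2/8.950 = 44.72 mg/L.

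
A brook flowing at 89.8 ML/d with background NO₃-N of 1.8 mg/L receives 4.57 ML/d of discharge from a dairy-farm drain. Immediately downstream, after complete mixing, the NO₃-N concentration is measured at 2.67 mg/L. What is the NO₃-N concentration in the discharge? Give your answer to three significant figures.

Mass balance: 89.80·1.800 + 4.570·Cₑ = 94.37·2.670
→ Cₑ = (94.37·2.670 − 89.80·1.800) / 4.570 = 19.77 mg/L.

19.8 mg/L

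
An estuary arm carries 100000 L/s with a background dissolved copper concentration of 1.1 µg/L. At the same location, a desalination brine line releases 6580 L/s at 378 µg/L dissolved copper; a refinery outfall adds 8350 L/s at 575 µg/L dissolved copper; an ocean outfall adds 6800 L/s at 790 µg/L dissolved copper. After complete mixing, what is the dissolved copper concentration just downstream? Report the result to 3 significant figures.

Flow-weighted average: C = (100000·1.100 + 6580·378.0 + 8350·575.0 + 6800·790.0) / 121700 = 12770000/121700 = 104.9 µg/L.

105 µg/L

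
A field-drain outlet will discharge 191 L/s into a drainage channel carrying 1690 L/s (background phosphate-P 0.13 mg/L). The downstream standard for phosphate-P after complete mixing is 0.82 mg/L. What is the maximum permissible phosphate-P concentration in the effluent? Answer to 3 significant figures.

At the limit, (Qr·Cr + Qe·Cₑ)/(Qr + Qe) = 0.82:
Cₑ = (1881·0.82 − 1690·0.1300) / 191.0 = 6.925 mg/L.

6.93 mg/L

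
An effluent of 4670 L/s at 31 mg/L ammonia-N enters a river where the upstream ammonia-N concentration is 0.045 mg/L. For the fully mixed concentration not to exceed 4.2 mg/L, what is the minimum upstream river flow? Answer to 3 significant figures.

Set C_mix = 4.2: (Q·0.04500 + 4670·31.00) / (Q + 4670) = 4.2
→ Q = 4670·(31.00 − 4.2)/(4.2 − 0.04500) = 30120 L/s.

30100 L/s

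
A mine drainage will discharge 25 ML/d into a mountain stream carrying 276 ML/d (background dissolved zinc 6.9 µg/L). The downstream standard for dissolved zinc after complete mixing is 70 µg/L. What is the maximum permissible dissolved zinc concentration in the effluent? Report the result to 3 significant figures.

At the limit, (Qr·Cr + Qe·Cₑ)/(Qr + Qe) = 70:
Cₑ = (301.0·70 − 276.0·6.900) / 25.00 = 766.6 µg/L.

767 µg/L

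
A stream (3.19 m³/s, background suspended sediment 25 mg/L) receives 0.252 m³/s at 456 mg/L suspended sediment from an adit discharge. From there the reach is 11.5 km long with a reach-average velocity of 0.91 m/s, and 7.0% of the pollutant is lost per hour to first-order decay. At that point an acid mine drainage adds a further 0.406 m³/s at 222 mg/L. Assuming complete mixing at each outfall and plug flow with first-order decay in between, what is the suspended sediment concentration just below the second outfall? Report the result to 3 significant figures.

Mass balance: C = (3.190·25.00 + 0.2520·456.0) / 3.442 = 194.7/3.442 = 56.55 mg/L; combined flow 3.442 m³/s.
Travel time t = 11.5·1000 / 0.91 = 12640 s = 3.510 h.
7.0%/h lost → k = −ln(1 − 0.07) = 0.07257 h⁻¹.
First-order decay: C = 56.55·exp(−k·t) = 56.55·0.7751 = 43.84 mg/L.
At the second outfall, C = (3.442·43.84 + 0.4060·222.0) / (3.442 + 0.4060) = 62.63 mg/L.

62.6 mg/L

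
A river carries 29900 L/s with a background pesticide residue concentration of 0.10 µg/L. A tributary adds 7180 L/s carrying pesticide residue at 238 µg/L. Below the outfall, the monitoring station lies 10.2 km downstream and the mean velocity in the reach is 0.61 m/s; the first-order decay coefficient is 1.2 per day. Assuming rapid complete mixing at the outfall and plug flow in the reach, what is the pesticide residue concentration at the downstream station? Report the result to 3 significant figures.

Mass balance: C = (29900·0.1000 + 7180·238.0) / 37080 = 1712000/37080 = 46.17 µg/L.
Travel time t = 10.2·1000 / 0.61 = 16720 s = 4.645 h.
Decay over the reach: 46.17·exp(−kt) = 46.17·0.7928 = 36.60 µg/L.

36.6 µg/L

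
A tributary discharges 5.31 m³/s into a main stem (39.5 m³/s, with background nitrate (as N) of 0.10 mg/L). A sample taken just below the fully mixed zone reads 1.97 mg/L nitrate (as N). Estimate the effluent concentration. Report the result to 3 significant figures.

15.9 mg/L

Mass balance: 39.50·0.1000 + 5.310·Cₑ = 44.81·1.970
→ Cₑ = (44.81·1.970 − 39.50·0.1000) / 5.310 = 15.88 mg/L.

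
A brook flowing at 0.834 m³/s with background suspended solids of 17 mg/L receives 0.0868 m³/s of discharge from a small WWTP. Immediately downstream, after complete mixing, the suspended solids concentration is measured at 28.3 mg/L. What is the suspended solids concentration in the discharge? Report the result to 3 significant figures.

137 mg/L

Mass balance: 0.8340·17.00 + 0.08680·Cₑ = 0.9208·28.30
→ Cₑ = (0.9208·28.30 − 0.8340·17.00) / 0.08680 = 136.9 mg/L.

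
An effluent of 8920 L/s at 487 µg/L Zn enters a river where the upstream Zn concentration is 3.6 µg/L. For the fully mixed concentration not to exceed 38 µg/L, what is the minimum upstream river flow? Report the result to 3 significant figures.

Set C_mix = 38: (Q·3.600 + 8920·487.0) / (Q + 8920) = 38
→ Q = 8920·(487.0 − 38)/(38 − 3.600) = 116400 L/s.

116000 L/s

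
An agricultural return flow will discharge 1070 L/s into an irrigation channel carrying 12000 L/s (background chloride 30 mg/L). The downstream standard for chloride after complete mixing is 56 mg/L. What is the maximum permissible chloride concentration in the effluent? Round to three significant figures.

348 mg/L

At the limit, (Qr·Cr + Qe·Cₑ)/(Qr + Qe) = 56:
Cₑ = (13070·56 − 12000·30.00) / 1070 = 347.6 mg/L.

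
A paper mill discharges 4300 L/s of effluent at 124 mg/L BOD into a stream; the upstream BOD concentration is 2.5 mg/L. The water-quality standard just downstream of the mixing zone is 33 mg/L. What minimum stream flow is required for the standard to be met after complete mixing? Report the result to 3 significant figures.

12800 L/s

Set C_mix = 33: (Q·2.500 + 4300·124.0) / (Q + 4300) = 33
→ Q = 4300·(124.0 − 33)/(33 − 2.500) = 12830 L/s.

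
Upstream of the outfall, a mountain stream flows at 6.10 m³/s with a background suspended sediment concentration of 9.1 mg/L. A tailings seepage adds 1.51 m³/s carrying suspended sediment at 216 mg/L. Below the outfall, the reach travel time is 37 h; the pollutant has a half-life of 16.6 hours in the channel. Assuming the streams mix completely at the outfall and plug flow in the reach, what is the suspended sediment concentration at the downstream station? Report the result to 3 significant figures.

Flow-weighted average: C = (6.100·9.100 + 1.510·216.0) / 7.610 = 381.7/7.610 = 50.15 mg/L.
Half-life 16.6 h → k = ln 2 / 16.6 = 0.04176 h⁻¹ = 1.002 d⁻¹.
Applying C = C₀e^(−kt): 50.15 × 0.2133 = 10.70 mg/L.

10.7 mg/L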